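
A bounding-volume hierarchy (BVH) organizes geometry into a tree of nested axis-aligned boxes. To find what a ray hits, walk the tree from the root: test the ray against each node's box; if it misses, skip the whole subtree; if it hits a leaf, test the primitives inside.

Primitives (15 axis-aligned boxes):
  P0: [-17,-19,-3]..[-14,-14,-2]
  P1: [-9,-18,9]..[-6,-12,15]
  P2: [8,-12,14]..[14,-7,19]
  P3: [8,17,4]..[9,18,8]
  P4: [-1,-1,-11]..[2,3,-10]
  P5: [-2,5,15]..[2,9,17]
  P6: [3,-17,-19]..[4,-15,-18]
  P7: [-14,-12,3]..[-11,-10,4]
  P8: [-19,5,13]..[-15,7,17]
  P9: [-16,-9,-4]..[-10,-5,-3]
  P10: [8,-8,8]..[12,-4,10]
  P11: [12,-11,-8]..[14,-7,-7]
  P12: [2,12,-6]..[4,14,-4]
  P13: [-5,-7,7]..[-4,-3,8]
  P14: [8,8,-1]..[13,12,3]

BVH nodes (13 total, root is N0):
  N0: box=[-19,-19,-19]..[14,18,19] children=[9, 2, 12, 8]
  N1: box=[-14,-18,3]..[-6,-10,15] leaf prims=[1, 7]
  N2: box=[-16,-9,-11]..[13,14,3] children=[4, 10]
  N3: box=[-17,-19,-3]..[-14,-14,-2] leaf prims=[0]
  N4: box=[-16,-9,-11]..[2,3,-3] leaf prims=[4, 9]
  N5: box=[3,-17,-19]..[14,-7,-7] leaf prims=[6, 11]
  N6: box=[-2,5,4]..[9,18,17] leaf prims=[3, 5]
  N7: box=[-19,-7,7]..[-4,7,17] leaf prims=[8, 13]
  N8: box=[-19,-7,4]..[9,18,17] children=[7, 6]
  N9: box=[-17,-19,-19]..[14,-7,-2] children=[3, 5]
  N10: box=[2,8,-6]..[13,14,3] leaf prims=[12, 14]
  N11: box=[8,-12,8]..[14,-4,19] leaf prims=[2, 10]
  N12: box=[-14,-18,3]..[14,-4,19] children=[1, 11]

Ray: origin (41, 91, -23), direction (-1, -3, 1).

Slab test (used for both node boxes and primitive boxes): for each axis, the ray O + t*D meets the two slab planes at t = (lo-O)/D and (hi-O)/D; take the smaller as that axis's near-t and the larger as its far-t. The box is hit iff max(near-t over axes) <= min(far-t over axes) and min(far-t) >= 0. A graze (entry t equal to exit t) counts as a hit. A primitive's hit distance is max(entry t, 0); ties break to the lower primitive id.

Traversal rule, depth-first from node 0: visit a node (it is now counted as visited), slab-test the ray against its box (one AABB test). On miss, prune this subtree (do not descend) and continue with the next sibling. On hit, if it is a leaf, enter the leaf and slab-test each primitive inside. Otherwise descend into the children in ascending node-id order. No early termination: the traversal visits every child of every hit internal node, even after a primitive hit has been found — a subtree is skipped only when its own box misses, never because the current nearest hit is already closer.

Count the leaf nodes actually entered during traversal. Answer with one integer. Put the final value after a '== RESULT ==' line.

Trace the traversal:
N0 x:[27,60] y:[73/3,110/3] z:[4,42] -> hit [27,110/3], descend [2, 8, 9, 12]
  N2 x:[28,57] y:[77/3,100/3] z:[12,26] -> miss, prune
  N8 x:[32,60] y:[73/3,98/3] z:[27,40] -> hit [32,98/3], descend [6, 7]
    N6 x:[32,43] y:[73/3,86/3] z:[27,40] -> miss, prune
    N7 x:[45,60] y:[28,98/3] z:[30,40] -> miss, prune
  N9 x:[27,58] y:[98/3,110/3] z:[4,21] -> miss, prune
  N12 x:[27,55] y:[95/3,109/3] z:[26,42] -> hit [95/3,109/3], descend [1, 11]
    N1 x:[47,55] y:[101/3,109/3] z:[26,38] -> miss, prune
    N11 x:[27,33] y:[95/3,103/3] z:[31,42] -> hit [95/3,33] leaf, test {P2(miss), P10@t=95/3}

order=[0, 2, 8, 6, 7, 9, 12, 1, 11]  |boxes|=9  |leaves|=1  hit=P10

== RESULT ==
1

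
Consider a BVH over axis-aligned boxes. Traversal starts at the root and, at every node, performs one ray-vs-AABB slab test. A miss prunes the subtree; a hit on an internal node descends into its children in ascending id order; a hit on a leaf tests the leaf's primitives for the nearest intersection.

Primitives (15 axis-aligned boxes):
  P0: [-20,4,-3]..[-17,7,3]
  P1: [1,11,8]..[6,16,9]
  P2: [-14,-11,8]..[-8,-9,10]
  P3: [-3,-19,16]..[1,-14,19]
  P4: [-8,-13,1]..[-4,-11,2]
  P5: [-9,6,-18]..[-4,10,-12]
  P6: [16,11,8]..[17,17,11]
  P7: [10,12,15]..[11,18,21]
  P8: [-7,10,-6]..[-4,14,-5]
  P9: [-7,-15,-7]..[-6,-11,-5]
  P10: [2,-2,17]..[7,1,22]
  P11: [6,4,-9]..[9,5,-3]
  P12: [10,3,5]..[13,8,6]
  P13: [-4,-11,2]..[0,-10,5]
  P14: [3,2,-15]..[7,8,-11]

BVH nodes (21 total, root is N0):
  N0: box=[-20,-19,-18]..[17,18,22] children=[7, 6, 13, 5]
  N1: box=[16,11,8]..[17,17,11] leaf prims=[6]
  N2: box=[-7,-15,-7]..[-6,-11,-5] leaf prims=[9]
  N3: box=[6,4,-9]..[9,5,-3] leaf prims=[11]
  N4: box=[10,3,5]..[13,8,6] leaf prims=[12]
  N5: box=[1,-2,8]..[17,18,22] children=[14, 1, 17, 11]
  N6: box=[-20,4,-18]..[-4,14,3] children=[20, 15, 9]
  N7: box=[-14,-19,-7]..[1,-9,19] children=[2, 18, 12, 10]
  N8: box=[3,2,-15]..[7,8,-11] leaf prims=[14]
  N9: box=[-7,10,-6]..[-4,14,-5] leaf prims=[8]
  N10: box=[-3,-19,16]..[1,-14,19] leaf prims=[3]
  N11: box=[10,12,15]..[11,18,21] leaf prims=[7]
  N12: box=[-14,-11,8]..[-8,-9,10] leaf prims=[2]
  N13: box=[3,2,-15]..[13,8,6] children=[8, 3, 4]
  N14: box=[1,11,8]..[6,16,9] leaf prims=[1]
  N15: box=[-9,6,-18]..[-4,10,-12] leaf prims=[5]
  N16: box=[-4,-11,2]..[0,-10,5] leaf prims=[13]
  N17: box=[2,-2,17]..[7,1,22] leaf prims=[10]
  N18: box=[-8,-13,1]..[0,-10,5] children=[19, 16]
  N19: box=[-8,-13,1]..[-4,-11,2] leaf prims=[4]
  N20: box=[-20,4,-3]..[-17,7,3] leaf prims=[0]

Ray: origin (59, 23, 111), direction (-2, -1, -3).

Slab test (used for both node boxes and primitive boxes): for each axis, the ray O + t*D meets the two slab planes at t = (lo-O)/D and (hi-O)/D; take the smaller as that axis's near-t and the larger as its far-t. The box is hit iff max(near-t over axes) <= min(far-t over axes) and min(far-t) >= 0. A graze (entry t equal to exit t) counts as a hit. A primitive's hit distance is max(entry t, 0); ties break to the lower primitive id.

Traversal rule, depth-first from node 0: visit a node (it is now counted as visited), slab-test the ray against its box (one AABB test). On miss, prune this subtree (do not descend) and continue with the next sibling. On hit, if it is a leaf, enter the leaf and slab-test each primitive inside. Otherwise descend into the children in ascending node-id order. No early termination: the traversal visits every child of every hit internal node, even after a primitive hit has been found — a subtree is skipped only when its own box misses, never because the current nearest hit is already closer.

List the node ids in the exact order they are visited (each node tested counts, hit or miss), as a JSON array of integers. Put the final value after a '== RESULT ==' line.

Walk:
N0 x:[21,79/2] y:[5,42] z:[89/3,43] -> hit [89/3,79/2], descend [5, 6, 7, 13]
  N5 x:[21,29] y:[5,25] z:[89/3,103/3] -> miss, prune
  N6 x:[63/2,79/2] y:[9,19] z:[36,43] -> miss, prune
  N7 x:[29,73/2] y:[32,42] z:[92/3,118/3] -> hit [32,73/2], descend [2, 10, 12, 18]
    N2 x:[65/2,33] y:[34,38] z:[116/3,118/3] -> miss, prune
    N10 x:[29,31] y:[37,42] z:[92/3,95/3] -> miss, prune
    N12 x:[67/2,73/2] y:[32,34] z:[101/3,103/3] -> hit [101/3,34] leaf, test {P2@t=101/3}
    N18 x:[59/2,67/2] y:[33,36] z:[106/3,110/3] -> miss, prune
  N13 x:[23,28] y:[15,21] z:[35,42] -> miss, prune

order=[0, 5, 6, 7, 2, 10, 12, 18, 13]  |boxes|=9  |leaves|=1  hit=P2

== RESULT ==
[0, 5, 6, 7, 2, 10, 12, 18, 13]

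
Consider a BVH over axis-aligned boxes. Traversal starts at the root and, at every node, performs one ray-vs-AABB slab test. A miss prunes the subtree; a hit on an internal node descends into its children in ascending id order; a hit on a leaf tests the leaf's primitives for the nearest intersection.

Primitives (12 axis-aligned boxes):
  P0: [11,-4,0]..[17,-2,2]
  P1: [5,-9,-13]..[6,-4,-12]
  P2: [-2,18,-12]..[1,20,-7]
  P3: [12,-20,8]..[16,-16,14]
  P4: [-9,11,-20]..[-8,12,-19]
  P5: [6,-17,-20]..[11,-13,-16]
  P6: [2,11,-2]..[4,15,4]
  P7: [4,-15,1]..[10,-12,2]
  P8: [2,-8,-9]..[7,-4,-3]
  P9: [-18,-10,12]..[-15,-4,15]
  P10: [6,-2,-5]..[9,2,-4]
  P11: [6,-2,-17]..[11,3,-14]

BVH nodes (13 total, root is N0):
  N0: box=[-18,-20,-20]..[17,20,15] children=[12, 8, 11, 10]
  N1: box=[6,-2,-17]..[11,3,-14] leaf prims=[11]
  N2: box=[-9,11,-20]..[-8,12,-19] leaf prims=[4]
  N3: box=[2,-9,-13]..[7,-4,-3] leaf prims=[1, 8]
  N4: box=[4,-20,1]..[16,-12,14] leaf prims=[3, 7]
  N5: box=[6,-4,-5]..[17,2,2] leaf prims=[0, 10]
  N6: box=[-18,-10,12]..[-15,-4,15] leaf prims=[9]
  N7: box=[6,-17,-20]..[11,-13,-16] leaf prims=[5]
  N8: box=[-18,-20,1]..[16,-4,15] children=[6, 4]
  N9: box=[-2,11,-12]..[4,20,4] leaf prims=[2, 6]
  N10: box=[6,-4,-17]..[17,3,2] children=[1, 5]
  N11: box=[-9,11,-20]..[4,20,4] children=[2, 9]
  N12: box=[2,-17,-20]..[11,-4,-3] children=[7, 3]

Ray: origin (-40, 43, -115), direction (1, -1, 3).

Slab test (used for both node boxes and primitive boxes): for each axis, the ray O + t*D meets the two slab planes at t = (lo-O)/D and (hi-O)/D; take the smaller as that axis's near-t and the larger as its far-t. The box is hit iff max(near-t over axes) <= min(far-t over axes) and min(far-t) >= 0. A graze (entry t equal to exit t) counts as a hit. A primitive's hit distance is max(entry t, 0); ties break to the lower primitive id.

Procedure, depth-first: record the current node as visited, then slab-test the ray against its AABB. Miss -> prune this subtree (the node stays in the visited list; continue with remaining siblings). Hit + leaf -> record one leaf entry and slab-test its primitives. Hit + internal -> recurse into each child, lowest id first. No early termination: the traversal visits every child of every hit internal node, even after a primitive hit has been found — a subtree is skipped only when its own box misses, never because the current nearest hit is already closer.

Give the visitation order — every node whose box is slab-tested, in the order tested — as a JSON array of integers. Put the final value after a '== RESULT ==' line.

Trace the traversal:
N0 x:[22,57] y:[23,63] z:[95/3,130/3] -> hit [95/3,130/3], descend [8, 10, 11, 12]
  N8 x:[22,56] y:[47,63] z:[116/3,130/3] -> miss, prune
  N10 x:[46,57] y:[40,47] z:[98/3,39] -> miss, prune
  N11 x:[31,44] y:[23,32] z:[95/3,119/3] -> hit [95/3,32], descend [2, 9]
    N2 x:[31,32] y:[31,32] z:[95/3,32] -> hit [95/3,32] leaf, test {P4@t=95/3}
    N9 x:[38,44] y:[23,32] z:[103/3,119/3] -> miss, prune
  N12 x:[42,51] y:[47,60] z:[95/3,112/3] -> miss, prune

Summary -> nodes [0, 8, 10, 11, 2, 9, 12]; box-tests=7; leaf-entries=1; first=P4

== RESULT ==
[0, 8, 10, 11, 2, 9, 12]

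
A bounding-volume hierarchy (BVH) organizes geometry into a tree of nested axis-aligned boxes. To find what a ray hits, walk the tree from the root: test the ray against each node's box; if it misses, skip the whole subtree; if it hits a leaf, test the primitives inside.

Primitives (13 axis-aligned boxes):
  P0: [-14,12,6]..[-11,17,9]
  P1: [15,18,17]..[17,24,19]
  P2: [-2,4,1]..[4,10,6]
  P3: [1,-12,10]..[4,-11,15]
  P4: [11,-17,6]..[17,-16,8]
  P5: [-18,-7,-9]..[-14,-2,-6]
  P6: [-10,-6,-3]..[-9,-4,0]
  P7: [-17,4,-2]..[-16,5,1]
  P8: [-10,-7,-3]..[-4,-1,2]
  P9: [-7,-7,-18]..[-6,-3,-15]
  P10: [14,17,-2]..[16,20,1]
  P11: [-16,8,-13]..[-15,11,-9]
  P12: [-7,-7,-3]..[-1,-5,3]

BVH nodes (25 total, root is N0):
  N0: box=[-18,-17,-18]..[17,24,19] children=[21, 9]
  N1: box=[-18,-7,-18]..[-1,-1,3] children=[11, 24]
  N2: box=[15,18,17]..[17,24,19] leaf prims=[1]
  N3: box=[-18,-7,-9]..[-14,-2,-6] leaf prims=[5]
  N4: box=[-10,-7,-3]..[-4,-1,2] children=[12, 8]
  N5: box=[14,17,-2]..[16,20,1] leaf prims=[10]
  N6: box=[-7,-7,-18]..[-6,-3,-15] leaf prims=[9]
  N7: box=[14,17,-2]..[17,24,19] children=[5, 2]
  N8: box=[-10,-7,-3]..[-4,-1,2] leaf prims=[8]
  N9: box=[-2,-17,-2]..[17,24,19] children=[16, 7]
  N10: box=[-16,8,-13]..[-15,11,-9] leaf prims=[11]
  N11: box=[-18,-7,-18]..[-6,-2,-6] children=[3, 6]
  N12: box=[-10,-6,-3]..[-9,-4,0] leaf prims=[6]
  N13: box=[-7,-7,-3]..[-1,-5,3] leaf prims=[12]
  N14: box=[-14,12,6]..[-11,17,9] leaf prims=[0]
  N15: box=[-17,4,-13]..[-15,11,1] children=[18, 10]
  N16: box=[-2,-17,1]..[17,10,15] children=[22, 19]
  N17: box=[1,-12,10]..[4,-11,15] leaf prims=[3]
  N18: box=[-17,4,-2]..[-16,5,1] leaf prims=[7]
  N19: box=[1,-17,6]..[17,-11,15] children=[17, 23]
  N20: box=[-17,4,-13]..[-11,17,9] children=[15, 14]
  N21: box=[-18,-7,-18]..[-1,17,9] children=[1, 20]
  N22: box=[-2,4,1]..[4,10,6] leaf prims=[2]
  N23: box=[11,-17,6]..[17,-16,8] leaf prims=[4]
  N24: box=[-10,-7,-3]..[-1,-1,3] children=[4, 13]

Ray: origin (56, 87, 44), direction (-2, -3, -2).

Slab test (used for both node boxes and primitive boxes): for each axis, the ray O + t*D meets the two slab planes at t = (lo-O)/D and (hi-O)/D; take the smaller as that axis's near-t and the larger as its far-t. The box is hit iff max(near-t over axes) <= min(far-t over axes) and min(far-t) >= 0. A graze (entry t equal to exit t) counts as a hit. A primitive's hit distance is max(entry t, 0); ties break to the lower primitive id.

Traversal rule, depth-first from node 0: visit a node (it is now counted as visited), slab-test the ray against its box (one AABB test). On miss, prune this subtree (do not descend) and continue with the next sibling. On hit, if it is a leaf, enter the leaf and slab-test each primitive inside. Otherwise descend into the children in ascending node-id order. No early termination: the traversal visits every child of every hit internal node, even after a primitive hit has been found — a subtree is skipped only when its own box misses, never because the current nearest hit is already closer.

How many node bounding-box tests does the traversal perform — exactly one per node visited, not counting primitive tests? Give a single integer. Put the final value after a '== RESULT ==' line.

Trace the traversal:
N0 x:[39/2,37] y:[21,104/3] z:[25/2,31] -> hit [21,31], descend [9, 21]
  N9 x:[39/2,29] y:[21,104/3] z:[25/2,23] -> hit [21,23], descend [7, 16]
    N7 x:[39/2,21] y:[21,70/3] z:[25/2,23] -> hit [21,21], descend [2, 5]
      N2 x:[39/2,41/2] y:[21,23] z:[25/2,27/2] -> miss, prune
      N5 x:[20,21] y:[67/3,70/3] z:[43/2,23] -> miss, prune
    N16 x:[39/2,29] y:[77/3,104/3] z:[29/2,43/2] -> miss, prune
  N21 x:[57/2,37] y:[70/3,94/3] z:[35/2,31] -> hit [57/2,31], descend [1, 20]
    N1 x:[57/2,37] y:[88/3,94/3] z:[41/2,31] -> hit [88/3,31], descend [11, 24]
      N11 x:[31,37] y:[89/3,94/3] z:[25,31] -> hit [31,31], descend [3, 6]
        N3 x:[35,37] y:[89/3,94/3] z:[25,53/2] -> miss, prune
        N6 x:[31,63/2] y:[30,94/3] z:[59/2,31] -> hit [31,31] leaf, test {P9@t=31}
      N24 x:[57/2,33] y:[88/3,94/3] z:[41/2,47/2] -> miss, prune
    N20 x:[67/2,73/2] y:[70/3,83/3] z:[35/2,57/2] -> miss, prune

Visited [0, 9, 7, 2, 5, 16, 21, 1, 11, 3, 6, 24, 20]. Tests: 13 box, 1 leaf. Nearest: P9.

== RESULT ==
13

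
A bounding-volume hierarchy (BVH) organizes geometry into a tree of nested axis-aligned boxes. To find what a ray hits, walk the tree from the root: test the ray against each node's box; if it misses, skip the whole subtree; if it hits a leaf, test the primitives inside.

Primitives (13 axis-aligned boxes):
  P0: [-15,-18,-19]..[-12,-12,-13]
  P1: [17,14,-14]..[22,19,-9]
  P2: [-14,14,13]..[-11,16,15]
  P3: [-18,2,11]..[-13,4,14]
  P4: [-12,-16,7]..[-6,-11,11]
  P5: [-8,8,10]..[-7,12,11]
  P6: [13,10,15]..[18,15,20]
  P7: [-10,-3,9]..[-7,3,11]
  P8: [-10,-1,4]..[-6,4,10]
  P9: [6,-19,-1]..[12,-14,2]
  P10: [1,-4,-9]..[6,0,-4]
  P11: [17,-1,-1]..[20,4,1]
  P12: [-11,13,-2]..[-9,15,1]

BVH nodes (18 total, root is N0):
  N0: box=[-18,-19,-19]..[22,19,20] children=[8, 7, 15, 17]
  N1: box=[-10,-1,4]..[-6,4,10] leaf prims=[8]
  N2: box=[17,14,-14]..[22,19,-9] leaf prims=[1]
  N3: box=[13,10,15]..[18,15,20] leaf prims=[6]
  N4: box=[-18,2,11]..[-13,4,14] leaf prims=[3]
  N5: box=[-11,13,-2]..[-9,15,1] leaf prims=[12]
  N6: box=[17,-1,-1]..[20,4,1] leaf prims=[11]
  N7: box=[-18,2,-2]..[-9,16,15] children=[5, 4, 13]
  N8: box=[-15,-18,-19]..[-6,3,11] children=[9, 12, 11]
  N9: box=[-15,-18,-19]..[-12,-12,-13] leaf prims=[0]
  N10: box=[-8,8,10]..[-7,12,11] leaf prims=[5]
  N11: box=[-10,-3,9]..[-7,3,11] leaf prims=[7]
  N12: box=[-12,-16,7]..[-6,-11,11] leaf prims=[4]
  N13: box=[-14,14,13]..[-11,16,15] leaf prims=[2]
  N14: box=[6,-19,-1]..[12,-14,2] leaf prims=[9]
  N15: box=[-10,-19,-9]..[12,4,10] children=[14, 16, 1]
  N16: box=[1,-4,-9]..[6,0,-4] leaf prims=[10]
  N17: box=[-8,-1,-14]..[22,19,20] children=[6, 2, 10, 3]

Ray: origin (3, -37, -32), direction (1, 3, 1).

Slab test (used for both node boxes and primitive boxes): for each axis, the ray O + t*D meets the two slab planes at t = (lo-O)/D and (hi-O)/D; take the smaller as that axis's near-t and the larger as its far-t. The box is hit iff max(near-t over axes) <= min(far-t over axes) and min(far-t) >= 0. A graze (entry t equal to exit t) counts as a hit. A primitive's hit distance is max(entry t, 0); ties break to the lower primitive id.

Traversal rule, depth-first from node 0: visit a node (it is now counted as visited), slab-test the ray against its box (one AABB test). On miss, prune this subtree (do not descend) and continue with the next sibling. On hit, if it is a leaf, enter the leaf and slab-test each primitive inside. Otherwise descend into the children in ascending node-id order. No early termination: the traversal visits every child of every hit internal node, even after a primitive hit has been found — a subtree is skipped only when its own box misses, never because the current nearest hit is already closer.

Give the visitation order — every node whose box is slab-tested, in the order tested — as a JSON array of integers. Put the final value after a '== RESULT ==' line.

Traverse from the root:
N0 x:[-21,19] y:[6,56/3] z:[13,52] -> hit [13,56/3], descend [7, 8, 15, 17]
  N7 x:[-21,-12] y:[13,53/3] z:[30,47] -> miss, prune
  N8 x:[-18,-9] y:[19/3,40/3] z:[13,43] -> miss, prune
  N15 x:[-13,9] y:[6,41/3] z:[23,42] -> miss, prune
  N17 x:[-11,19] y:[12,56/3] z:[18,52] -> hit [18,56/3], descend [2, 3, 6, 10]
    N2 x:[14,19] y:[17,56/3] z:[18,23] -> hit [18,56/3] leaf, test {P1@t=18}
    N3 x:[10,15] y:[47/3,52/3] z:[47,52] -> miss, prune
    N6 x:[14,17] y:[12,41/3] z:[31,33] -> miss, prune
    N10 x:[-11,-10] y:[15,49/3] z:[42,43] -> miss, prune

Summary -> nodes [0, 7, 8, 15, 17, 2, 3, 6, 10]; box-tests=9; leaf-entries=1; first=P1

== RESULT ==
[0, 7, 8, 15, 17, 2, 3, 6, 10]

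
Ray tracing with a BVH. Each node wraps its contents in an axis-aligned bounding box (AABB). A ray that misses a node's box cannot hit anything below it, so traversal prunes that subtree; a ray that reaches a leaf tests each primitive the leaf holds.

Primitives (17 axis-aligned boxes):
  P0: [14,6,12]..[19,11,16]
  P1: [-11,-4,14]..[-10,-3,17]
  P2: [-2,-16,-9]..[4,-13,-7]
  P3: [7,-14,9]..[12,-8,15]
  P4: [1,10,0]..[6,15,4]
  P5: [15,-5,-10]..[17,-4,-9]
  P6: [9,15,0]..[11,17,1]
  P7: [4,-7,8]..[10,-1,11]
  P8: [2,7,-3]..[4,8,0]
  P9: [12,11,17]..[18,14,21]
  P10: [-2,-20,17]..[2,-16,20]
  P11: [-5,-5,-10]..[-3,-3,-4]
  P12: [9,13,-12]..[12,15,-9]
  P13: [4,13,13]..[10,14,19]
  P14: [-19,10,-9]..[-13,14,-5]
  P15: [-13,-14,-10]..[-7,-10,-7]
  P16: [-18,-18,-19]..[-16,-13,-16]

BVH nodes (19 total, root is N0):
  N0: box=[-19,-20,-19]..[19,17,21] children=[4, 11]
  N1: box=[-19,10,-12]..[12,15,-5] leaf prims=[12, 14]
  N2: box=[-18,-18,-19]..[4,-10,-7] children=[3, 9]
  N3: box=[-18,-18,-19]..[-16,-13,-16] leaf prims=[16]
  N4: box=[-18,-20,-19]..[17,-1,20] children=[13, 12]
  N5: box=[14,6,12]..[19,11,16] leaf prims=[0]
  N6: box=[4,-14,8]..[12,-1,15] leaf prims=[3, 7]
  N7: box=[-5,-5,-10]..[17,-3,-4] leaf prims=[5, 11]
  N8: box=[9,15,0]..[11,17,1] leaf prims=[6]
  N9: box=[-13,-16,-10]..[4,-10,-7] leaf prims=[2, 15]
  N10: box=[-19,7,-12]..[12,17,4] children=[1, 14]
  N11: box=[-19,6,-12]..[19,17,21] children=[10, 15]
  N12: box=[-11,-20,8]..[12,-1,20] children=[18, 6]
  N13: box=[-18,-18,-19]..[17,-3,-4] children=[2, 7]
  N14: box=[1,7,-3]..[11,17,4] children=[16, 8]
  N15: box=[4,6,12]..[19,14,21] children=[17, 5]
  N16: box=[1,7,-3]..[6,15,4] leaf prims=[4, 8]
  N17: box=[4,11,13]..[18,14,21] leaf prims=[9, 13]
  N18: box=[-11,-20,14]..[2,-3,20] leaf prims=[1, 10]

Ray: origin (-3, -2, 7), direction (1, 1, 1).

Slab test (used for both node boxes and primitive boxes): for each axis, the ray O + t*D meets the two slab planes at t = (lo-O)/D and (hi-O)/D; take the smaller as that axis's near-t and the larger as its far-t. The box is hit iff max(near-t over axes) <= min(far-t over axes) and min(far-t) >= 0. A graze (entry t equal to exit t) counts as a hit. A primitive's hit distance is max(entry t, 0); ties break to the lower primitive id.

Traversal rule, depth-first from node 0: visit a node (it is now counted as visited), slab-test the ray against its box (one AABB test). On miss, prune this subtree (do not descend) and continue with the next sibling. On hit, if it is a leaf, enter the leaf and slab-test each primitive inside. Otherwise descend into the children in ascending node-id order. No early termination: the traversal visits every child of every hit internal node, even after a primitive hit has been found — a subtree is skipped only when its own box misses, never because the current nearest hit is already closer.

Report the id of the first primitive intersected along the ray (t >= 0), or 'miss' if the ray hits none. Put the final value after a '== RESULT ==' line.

Trace the traversal:
N0 x:[-16,22] y:[-18,19] z:[-26,14] -> hit [-16,14], descend [4, 11]
  N4 x:[-15,20] y:[-18,1] z:[-26,13] -> hit [-15,1], descend [12, 13]
    N12 x:[-8,15] y:[-18,1] z:[1,13] -> hit [1,1], descend [6, 18]
      N6 x:[7,15] y:[-12,1] z:[1,8] -> miss, prune
      N18 x:[-8,5] y:[-18,-1] z:[7,13] -> miss, prune
    N13 x:[-15,20] y:[-16,-1] z:[-26,-11] -> miss, prune
  N11 x:[-16,22] y:[8,19] z:[-19,14] -> hit [8,14], descend [10, 15]
    N10 x:[-16,15] y:[9,19] z:[-19,-3] -> miss, prune
    N15 x:[7,22] y:[8,16] z:[5,14] -> hit [8,14], descend [5, 17]
      N5 x:[17,22] y:[8,13] z:[5,9] -> miss, prune
      N17 x:[7,21] y:[13,16] z:[6,14] -> hit [13,14] leaf, test {P9(miss), P13(miss)}

11 AABB tests over nodes [0, 4, 12, 6, 18, 13, 11, 10, 15, 5, 17]; 1 leaf entered; closest miss.

== RESULT ==
miss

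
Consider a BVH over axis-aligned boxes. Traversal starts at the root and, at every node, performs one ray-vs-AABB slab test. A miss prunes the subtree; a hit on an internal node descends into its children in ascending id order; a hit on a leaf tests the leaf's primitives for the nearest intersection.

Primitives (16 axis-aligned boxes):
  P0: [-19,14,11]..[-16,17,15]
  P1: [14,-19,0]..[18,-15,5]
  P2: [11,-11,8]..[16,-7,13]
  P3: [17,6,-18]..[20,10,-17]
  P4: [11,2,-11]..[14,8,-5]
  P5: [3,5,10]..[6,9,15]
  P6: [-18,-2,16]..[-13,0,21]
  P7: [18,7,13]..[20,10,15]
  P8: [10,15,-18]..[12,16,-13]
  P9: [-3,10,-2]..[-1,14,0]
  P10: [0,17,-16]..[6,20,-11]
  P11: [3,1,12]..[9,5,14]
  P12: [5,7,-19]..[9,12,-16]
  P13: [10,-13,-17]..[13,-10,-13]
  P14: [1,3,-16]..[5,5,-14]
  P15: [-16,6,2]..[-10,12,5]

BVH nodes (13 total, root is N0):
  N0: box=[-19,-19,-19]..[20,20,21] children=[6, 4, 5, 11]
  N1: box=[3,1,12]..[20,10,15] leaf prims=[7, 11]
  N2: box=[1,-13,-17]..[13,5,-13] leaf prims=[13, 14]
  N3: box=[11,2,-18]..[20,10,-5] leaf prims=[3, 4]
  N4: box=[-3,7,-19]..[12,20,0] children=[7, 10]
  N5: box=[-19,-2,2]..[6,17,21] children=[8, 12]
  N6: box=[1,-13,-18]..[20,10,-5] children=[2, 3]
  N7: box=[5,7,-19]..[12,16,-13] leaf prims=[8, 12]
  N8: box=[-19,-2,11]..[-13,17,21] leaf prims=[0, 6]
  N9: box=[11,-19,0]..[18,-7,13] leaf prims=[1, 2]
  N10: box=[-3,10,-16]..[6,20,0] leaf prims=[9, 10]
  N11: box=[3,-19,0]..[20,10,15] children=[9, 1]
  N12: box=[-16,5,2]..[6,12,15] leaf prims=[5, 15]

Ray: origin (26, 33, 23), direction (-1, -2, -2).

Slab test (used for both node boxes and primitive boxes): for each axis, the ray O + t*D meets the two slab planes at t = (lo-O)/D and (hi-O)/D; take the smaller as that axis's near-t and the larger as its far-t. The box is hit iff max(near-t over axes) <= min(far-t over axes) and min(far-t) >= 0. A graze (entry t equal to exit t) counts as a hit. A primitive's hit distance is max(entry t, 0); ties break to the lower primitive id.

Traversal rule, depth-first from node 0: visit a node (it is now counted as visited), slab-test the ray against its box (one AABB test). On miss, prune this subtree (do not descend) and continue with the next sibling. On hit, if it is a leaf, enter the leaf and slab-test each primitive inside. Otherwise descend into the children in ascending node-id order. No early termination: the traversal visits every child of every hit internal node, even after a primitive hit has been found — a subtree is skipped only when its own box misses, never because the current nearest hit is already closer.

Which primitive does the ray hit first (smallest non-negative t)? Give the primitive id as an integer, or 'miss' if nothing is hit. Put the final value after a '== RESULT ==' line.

Trace the traversal:
N0 x:[6,45] y:[13/2,26] z:[1,21] -> hit [13/2,21], descend [4, 5, 6, 11]
  N4 x:[14,29] y:[13/2,13] z:[23/2,21] -> miss, prune
  N5 x:[20,45] y:[8,35/2] z:[1,21/2] -> miss, prune
  N6 x:[6,25] y:[23/2,23] z:[14,41/2] -> hit [14,41/2], descend [2, 3]
    N2 x:[13,25] y:[14,23] z:[18,20] -> hit [18,20] leaf, test {P13(miss), P14(miss)}
    N3 x:[6,15] y:[23/2,31/2] z:[14,41/2] -> hit [14,15] leaf, test {P3(miss), P4@t=14}
  N11 x:[6,23] y:[23/2,26] z:[4,23/2] -> hit [23/2,23/2], descend [1, 9]
    N1 x:[6,23] y:[23/2,16] z:[4,11/2] -> miss, prune
    N9 x:[8,15] y:[20,26] z:[5,23/2] -> miss, prune

order=[0, 4, 5, 6, 2, 3, 11, 1, 9]  |boxes|=9  |leaves|=2  hit=P4

== RESULT ==
4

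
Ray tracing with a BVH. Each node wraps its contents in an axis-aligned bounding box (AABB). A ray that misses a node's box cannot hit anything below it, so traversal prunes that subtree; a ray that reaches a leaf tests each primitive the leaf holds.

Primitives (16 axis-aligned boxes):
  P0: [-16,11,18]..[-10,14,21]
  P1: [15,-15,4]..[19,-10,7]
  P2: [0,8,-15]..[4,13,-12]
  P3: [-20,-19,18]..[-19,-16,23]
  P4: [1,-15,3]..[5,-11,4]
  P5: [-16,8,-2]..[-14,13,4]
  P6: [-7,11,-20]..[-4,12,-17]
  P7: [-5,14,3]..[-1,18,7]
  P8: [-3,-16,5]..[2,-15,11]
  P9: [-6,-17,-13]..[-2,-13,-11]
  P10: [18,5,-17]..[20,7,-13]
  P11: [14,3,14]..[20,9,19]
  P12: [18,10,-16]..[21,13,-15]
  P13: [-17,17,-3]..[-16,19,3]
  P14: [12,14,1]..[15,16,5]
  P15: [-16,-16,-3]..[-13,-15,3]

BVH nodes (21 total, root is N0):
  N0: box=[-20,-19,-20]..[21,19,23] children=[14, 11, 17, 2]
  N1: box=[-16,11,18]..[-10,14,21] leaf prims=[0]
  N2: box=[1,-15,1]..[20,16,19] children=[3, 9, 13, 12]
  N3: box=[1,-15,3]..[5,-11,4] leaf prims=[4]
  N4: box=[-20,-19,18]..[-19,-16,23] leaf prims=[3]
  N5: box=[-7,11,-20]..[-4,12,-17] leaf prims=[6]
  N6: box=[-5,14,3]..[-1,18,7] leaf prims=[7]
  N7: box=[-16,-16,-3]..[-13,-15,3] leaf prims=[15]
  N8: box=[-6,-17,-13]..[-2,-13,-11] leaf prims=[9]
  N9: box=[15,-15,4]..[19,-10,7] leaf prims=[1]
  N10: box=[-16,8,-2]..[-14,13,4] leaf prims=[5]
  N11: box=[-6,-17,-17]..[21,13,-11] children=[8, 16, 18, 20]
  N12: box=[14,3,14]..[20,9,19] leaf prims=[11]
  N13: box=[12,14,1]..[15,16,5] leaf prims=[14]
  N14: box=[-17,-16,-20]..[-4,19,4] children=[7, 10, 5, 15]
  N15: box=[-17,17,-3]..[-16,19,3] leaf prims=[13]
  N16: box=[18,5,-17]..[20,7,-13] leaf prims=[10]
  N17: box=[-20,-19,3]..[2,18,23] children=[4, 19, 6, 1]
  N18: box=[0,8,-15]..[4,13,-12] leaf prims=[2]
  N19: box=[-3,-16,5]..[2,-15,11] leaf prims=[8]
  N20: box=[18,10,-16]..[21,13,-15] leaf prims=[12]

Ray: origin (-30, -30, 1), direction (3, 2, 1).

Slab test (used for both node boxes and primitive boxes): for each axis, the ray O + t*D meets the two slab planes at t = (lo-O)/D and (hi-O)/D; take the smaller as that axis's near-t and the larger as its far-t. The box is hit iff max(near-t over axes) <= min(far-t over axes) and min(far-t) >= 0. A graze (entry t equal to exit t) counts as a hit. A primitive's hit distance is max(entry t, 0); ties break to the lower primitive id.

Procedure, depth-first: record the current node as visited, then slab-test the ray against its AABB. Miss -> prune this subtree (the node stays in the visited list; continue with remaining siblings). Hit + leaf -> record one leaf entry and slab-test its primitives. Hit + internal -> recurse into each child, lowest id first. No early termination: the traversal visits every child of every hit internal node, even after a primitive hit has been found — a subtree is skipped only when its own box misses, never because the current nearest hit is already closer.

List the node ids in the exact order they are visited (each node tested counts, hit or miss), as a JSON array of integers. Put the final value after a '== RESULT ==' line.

Trace the traversal:
N0 x:[10/3,17] y:[11/2,49/2] z:[-21,22] -> hit [11/2,17], descend [2, 11, 14, 17]
  N2 x:[31/3,50/3] y:[15/2,23] z:[0,18] -> hit [31/3,50/3], descend [3, 9, 12, 13]
    N3 x:[31/3,35/3] y:[15/2,19/2] z:[2,3] -> miss, prune
    N9 x:[15,49/3] y:[15/2,10] z:[3,6] -> miss, prune
    N12 x:[44/3,50/3] y:[33/2,39/2] z:[13,18] -> hit [33/2,50/3] leaf, test {P11@t=33/2}
    N13 x:[14,15] y:[22,23] z:[0,4] -> miss, prune
  N11 x:[8,17] y:[13/2,43/2] z:[-18,-12] -> miss, prune
  N14 x:[13/3,26/3] y:[7,49/2] z:[-21,3] -> miss, prune
  N17 x:[10/3,32/3] y:[11/2,24] z:[2,22] -> hit [11/2,32/3], descend [1, 4, 6, 19]
    N1 x:[14/3,20/3] y:[41/2,22] z:[17,20] -> miss, prune
    N4 x:[10/3,11/3] y:[11/2,7] z:[17,22] -> miss, prune
    N6 x:[25/3,29/3] y:[22,24] z:[2,6] -> miss, prune
    N19 x:[9,32/3] y:[7,15/2] z:[4,10] -> miss, prune

13 AABB tests over nodes [0, 2, 3, 9, 12, 13, 11, 14, 17, 1, 4, 6, 19]; 1 leaf entered; closest P11.

== RESULT ==
[0, 2, 3, 9, 12, 13, 11, 14, 17, 1, 4, 6, 19]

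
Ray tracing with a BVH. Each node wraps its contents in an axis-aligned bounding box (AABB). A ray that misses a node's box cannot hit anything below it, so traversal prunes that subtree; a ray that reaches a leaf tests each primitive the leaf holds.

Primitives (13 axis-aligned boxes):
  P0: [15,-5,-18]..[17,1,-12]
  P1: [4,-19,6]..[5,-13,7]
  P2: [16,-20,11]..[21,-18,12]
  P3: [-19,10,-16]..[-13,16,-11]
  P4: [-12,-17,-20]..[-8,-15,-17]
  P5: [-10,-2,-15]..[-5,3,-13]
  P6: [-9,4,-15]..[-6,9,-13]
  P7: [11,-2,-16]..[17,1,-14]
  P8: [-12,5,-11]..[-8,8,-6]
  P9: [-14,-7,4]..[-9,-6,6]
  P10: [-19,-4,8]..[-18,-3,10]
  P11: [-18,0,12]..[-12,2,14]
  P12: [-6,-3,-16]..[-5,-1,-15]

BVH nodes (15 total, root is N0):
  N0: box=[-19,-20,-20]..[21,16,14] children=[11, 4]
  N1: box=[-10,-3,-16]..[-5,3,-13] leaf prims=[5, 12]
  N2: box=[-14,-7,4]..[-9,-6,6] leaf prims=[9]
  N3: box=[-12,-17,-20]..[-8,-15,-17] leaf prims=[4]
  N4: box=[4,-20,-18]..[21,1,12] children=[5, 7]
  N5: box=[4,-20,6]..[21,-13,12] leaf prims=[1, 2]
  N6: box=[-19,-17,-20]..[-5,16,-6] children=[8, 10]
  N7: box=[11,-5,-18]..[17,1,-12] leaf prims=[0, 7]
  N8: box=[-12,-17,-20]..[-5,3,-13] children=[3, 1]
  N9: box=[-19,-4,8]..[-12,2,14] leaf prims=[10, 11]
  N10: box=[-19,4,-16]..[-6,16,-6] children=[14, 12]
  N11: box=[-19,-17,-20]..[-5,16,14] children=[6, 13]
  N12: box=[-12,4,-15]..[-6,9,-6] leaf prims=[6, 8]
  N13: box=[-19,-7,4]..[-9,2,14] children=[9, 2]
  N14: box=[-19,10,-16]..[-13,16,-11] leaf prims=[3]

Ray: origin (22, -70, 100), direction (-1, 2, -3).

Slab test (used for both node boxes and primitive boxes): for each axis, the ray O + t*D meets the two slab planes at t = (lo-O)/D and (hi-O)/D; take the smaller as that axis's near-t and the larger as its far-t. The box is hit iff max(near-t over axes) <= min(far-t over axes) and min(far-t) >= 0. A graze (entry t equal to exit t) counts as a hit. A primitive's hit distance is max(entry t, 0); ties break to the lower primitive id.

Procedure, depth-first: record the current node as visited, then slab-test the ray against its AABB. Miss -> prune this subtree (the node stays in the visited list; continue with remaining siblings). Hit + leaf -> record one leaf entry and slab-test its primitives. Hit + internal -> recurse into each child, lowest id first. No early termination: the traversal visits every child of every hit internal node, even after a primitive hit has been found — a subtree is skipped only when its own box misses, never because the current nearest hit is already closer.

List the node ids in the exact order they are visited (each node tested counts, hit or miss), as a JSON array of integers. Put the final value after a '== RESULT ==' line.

Trace the traversal:
N0 x:[1,41] y:[25,43] z:[86/3,40] -> hit [86/3,40], descend [4, 11]
  N4 x:[1,18] y:[25,71/2] z:[88/3,118/3] -> miss, prune
  N11 x:[27,41] y:[53/2,43] z:[86/3,40] -> hit [86/3,40], descend [6, 13]
    N6 x:[27,41] y:[53/2,43] z:[106/3,40] -> hit [106/3,40], descend [8, 10]
      N8 x:[27,34] y:[53/2,73/2] z:[113/3,40] -> miss, prune
      N10 x:[28,41] y:[37,43] z:[106/3,116/3] -> hit [37,116/3], descend [12, 14]
        N12 x:[28,34] y:[37,79/2] z:[106/3,115/3] -> miss, prune
        N14 x:[35,41] y:[40,43] z:[37,116/3] -> miss, prune
    N13 x:[31,41] y:[63/2,36] z:[86/3,32] -> hit [63/2,32], descend [2, 9]
      N2 x:[31,36] y:[63/2,32] z:[94/3,32] -> hit [63/2,32] leaf, test {P9@t=63/2}
      N9 x:[34,41] y:[33,36] z:[86/3,92/3] -> miss, prune

11 AABB tests over nodes [0, 4, 11, 6, 8, 10, 12, 14, 13, 2, 9]; 1 leaf entered; closest P9.

== RESULT ==
[0, 4, 11, 6, 8, 10, 12, 14, 13, 2, 9]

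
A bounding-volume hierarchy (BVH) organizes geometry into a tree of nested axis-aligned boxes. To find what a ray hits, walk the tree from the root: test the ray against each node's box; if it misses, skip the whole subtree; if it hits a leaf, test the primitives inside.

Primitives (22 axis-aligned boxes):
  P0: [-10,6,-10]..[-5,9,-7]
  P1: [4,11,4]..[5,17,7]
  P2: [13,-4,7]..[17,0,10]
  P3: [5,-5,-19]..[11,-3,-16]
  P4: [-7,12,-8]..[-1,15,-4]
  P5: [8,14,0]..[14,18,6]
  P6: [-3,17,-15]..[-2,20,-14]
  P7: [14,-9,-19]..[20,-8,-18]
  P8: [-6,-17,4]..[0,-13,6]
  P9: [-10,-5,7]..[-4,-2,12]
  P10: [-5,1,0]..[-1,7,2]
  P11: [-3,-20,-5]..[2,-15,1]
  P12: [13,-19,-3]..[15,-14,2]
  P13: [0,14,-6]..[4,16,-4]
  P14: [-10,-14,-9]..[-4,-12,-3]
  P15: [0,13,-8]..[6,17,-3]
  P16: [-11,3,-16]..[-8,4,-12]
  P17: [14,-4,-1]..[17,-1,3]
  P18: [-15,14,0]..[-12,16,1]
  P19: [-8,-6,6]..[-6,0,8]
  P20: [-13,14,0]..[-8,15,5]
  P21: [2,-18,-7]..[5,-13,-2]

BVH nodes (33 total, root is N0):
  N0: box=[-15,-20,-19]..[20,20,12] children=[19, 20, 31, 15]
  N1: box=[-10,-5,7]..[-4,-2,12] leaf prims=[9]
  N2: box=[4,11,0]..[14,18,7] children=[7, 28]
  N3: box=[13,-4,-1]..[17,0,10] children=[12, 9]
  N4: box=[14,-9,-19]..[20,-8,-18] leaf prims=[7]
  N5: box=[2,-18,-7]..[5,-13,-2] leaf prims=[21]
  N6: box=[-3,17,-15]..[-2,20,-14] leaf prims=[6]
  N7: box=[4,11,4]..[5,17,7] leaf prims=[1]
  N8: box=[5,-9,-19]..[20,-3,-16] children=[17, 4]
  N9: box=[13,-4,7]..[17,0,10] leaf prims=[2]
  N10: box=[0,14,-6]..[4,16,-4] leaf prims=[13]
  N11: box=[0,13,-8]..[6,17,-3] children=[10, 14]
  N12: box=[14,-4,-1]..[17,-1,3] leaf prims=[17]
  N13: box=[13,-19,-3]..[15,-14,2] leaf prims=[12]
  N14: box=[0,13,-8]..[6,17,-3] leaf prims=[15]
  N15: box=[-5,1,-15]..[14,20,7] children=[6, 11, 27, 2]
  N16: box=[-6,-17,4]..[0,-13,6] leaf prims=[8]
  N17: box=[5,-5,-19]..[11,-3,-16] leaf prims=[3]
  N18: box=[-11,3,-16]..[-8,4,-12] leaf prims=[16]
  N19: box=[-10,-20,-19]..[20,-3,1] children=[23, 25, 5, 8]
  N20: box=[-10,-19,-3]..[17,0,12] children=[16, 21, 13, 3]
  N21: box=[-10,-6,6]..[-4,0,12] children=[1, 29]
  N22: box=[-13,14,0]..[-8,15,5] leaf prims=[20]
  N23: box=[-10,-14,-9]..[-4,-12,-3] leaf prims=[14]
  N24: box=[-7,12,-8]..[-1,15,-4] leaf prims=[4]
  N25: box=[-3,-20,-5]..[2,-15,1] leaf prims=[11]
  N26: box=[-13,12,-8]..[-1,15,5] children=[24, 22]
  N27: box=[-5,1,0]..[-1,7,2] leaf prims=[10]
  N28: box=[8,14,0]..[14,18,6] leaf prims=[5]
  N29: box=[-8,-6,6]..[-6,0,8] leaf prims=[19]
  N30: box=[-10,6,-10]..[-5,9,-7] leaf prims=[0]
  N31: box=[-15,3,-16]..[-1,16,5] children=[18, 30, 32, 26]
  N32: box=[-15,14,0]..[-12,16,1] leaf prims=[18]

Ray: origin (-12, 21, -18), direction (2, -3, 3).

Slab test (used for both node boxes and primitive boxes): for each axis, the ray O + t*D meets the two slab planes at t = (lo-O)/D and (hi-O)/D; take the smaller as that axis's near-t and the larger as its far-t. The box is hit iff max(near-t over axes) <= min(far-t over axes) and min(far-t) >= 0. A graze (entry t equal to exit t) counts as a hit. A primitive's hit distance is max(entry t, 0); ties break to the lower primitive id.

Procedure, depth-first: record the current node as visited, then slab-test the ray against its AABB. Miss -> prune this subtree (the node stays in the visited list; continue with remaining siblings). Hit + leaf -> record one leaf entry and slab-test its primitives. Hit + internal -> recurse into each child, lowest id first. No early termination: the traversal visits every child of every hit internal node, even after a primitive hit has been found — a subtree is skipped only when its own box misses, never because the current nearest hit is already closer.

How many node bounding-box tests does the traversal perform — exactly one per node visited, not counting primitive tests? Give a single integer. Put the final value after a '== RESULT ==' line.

Walk:
N0 x:[-3/2,16] y:[1/3,41/3] z:[-1/3,10] -> hit [1/3,10], descend [15, 19, 20, 31]
  N15 x:[7/2,13] y:[1/3,20/3] z:[1,25/3] -> hit [7/2,20/3], descend [2, 6, 11, 27]
    N2 x:[8,13] y:[1,10/3] z:[6,25/3] -> miss, prune
    N6 x:[9/2,5] y:[1/3,4/3] z:[1,4/3] -> miss, prune
    N11 x:[6,9] y:[4/3,8/3] z:[10/3,5] -> miss, prune
    N27 x:[7/2,11/2] y:[14/3,20/3] z:[6,20/3] -> miss, prune
  N19 x:[1,16] y:[8,41/3] z:[-1/3,19/3] -> miss, prune
  N20 x:[1,29/2] y:[7,40/3] z:[5,10] -> hit [7,10], descend [3, 13, 16, 21]
    N3 x:[25/2,29/2] y:[7,25/3] z:[17/3,28/3] -> miss, prune
    N13 x:[25/2,27/2] y:[35/3,40/3] z:[5,20/3] -> miss, prune
    N16 x:[3,6] y:[34/3,38/3] z:[22/3,8] -> miss, prune
    N21 x:[1,4] y:[7,9] z:[8,10] -> miss, prune
  N31 x:[-3/2,11/2] y:[5/3,6] z:[2/3,23/3] -> hit [5/3,11/2], descend [18, 26, 30, 32]
    N18 x:[1/2,2] y:[17/3,6] z:[2/3,2] -> miss, prune
    N26 x:[-1/2,11/2] y:[2,3] z:[10/3,23/3] -> miss, prune
    N30 x:[1,7/2] y:[4,5] z:[8/3,11/3] -> miss, prune
    N32 x:[-3/2,0] y:[5/3,7/3] z:[6,19/3] -> miss, prune

Visited [0, 15, 2, 6, 11, 27, 19, 20, 3, 13, 16, 21, 31, 18, 26, 30, 32]. Tests: 17 box, 0 leaf. Nearest: miss.

== RESULT ==
17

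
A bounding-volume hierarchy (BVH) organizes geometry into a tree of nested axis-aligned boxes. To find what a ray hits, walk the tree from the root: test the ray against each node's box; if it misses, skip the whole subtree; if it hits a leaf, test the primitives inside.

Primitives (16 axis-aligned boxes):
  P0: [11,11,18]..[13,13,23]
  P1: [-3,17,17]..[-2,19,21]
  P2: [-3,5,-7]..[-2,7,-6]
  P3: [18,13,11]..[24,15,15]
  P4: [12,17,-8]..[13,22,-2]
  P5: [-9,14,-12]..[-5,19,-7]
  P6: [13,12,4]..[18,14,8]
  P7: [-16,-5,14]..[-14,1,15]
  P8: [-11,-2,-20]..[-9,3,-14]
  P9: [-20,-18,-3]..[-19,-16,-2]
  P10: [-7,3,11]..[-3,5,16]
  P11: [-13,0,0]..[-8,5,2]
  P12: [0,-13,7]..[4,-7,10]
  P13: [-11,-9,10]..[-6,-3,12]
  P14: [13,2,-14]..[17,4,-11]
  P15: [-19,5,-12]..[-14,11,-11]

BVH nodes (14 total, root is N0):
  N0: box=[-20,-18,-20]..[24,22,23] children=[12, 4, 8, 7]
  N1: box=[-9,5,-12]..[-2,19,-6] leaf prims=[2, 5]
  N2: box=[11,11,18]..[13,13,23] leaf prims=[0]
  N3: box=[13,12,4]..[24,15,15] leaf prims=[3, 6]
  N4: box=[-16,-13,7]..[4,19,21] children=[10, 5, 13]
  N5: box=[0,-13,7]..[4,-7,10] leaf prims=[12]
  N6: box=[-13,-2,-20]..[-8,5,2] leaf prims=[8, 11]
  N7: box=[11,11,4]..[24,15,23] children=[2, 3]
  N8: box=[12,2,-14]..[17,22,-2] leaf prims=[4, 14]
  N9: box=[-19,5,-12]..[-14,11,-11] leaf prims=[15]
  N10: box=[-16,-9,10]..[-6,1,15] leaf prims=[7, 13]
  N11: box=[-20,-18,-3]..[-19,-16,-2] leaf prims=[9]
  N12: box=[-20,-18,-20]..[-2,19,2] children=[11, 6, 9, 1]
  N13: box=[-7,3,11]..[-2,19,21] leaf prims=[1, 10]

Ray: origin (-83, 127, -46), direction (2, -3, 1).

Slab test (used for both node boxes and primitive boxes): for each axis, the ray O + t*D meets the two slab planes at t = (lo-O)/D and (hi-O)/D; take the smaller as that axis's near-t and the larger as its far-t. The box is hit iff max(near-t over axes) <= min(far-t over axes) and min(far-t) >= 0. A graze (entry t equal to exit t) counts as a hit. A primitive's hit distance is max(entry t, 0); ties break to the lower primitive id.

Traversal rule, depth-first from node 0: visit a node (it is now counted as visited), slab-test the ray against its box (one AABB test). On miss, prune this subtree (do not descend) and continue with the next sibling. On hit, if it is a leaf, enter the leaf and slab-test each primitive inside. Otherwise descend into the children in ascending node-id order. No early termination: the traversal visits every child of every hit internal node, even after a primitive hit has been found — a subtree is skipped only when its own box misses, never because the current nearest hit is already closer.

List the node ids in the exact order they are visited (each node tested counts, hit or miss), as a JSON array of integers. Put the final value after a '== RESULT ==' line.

Trace the traversal:
N0 x:[63/2,107/2] y:[35,145/3] z:[26,69] -> hit [35,145/3], descend [4, 7, 8, 12]
  N4 x:[67/2,87/2] y:[36,140/3] z:[53,67] -> miss, prune
  N7 x:[47,107/2] y:[112/3,116/3] z:[50,69] -> miss, prune
  N8 x:[95/2,50] y:[35,125/3] z:[32,44] -> miss, prune
  N12 x:[63/2,81/2] y:[36,145/3] z:[26,48] -> hit [36,81/2], descend [1, 6, 9, 11]
    N1 x:[37,81/2] y:[36,122/3] z:[34,40] -> hit [37,40] leaf, test {P2@t=40, P5@t=37}
    N6 x:[35,75/2] y:[122/3,43] z:[26,48] -> miss, prune
    N9 x:[32,69/2] y:[116/3,122/3] z:[34,35] -> miss, prune
    N11 x:[63/2,32] y:[143/3,145/3] z:[43,44] -> miss, prune

Visited [0, 4, 7, 8, 12, 1, 6, 9, 11]. Tests: 9 box, 1 leaf. Nearest: P5.

== RESULT ==
[0, 4, 7, 8, 12, 1, 6, 9, 11]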